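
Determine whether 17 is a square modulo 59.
By Euler's criterion: 17^{29} ≡ 1 (mod 59). Since this equals 1, 17 is a QR.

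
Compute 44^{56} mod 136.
16

Using successive squaring:
Binary expansion of 56: 111000
Powers of 44 mod 136 (each is the square of the previous):
  44^1 ≡ 44 (mod 136)
  44^2 ≡ 44² = 1936 ≡ 32 (mod 136)
  44^4 ≡ 32² = 1024 ≡ 72 (mod 136)
  44^8 ≡ 72² = 5184 ≡ 16 (mod 136)
  44^16 ≡ 16² = 256 ≡ 120 (mod 136)
  44^32 ≡ 120² = 14400 ≡ 120 (mod 136)
56 = 32 + 16 + 8, so 44^56 = 44^32 × 44^16 × 44^8 ≡ 120 × 120 × 16 (mod 136)
Multiplying step by step:
  120 × 120 = 14400 ≡ 120 (mod 136)
  120 × 16 = 1920 ≡ 16 (mod 136)
Result: 44^56 ≡ 16 (mod 136)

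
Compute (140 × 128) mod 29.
27

(140 × 128) = 17920
17920 mod 29 = 27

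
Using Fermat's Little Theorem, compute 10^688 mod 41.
By Fermat: 10^{40} ≡ 1 (mod 41). 688 ≡ 8 (mod 40). So 10^{688} ≡ 10^{8} ≡ 16 (mod 41)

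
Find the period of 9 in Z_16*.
Powers of 9 mod 16: 9^1≡9, 9^2≡1. Order = 2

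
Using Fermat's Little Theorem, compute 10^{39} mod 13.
12

By Fermat's Little Theorem, a^(p-1) ≡ 1 (mod p) for prime p and gcd(a, p) = 1
Here p = 13, so 10^12 ≡ 1 (mod 13)
We can reduce the exponent: 39 mod 12 = 3
So 10^39 ≡ 10^3 (mod 13)
Computing: 10^3 mod 13 = 12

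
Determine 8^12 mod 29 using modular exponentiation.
Using repeated squaring. 12 = 8 + 4 (binary 1100). Repeated squaring mod 29: 8^1 ≡ 8; 8^2 ≡ 8² = 64 ≡ 6; 8^4 ≡ 6² = 36 ≡ 7; 8^8 ≡ 7² = 49 ≡ 20. Multiply: 8^12 = 8^8 × 8^4 ≡ 20 × 7 (mod 29): 20 × 7 = 140 ≡ 24. So 8^12 ≡ 24 (mod 29).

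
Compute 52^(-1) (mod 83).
52^(-1) ≡ 8 (mod 83). Verification: 52 × 8 = 416 ≡ 1 (mod 83)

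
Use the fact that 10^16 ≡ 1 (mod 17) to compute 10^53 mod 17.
By Fermat: 10^{16} ≡ 1 (mod 17). 53 = 3×16 + 5. So 10^{53} ≡ 10^{5} ≡ 6 (mod 17)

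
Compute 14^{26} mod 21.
7

Using successive squaring:
Binary expansion of 26: 11010
Powers of 14 mod 21 (each is the square of the previous):
  14^1 ≡ 14 (mod 21)
  14^2 ≡ 14² = 196 ≡ 7 (mod 21)
  14^4 ≡ 7² = 49 ≡ 7 (mod 21)
  14^8 ≡ 7² = 49 ≡ 7 (mod 21)
  14^16 ≡ 7² = 49 ≡ 7 (mod 21)
26 = 16 + 8 + 2, so 14^26 = 14^16 × 14^8 × 14^2 ≡ 7 × 7 × 7 (mod 21)
Multiplying step by step:
  7 × 7 = 49 ≡ 7 (mod 21)
  7 × 7 = 49 ≡ 7 (mod 21)
Result: 14^26 ≡ 7 (mod 21)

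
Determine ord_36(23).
Powers of 23 mod 36: 23^1≡23, 23^2≡25, 23^3≡35, 23^4≡13, 23^5≡11, 23^6≡1. Order = 6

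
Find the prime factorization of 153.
3^2 × 17

Divide by primes starting from smallest:
153 ÷ 3 = 51
51 ÷ 3 = 17
17 ÷ 17 = 1

153 = 3^2 × 17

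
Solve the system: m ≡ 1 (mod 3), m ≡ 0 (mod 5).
M = 3 × 5 = 15. M₁ = 5, y₁ ≡ 2 (mod 3). M₂ = 3, y₂ ≡ 2 (mod 5). m = 1×5×2 + 0×3×2 ≡ 10 (mod 15)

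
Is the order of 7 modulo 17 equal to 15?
No, the actual order is 16, not 15.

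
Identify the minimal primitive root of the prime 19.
p - 1 = 18 has prime divisors 2, 3. h is a primitive root mod 19 iff h^(18/q) ≢ 1 (mod 19) for each such q.
h = 2: 2^9 ≡ 18, 2^6 ≡ 7 (mod 19); none is 1, so 2 has order 18 and is a primitive root.
The smallest primitive root mod 19 is g = 2.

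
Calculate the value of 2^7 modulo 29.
7 = 4 + 2 + 1 (binary 111). Repeated squaring mod 29: 2^1 ≡ 2; 2^2 ≡ 2² = 4 ≡ 4; 2^4 ≡ 4² = 16 ≡ 16. Multiply: 2^7 = 2^4 × 2^2 × 2^1 ≡ 16 × 4 × 2 (mod 29): 16 × 4 = 64 ≡ 6; 6 × 2 = 12 ≡ 12. So 2^7 ≡ 12 (mod 29).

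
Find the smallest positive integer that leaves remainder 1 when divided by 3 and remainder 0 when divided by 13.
M = 3 × 13 = 39. M₁ = 13, y₁ ≡ 1 (mod 3). M₂ = 3, y₂ ≡ 9 (mod 13). x = 1×13×1 + 0×3×9 ≡ 13 (mod 39). The smallest positive such number is 13.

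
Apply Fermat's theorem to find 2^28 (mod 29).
By Fermat's Little Theorem, 2^{28} ≡ 1 (mod 29) since 29 is prime and gcd(2, 29) = 1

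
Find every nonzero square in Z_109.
QRs mod 109: {1, 3, 4, 5, 7, 9, 12, 15, 16, 20, 21, 22, 25, 26, 27, 28, 29, 31, 34, 35, 36, 38, 43, 45, 46, 48, 49, 60, 61, 63, 64, 66, 71, 73, 74, 75, 78, 80, 81, 82, 83, 84, 87, 88, 89, 93, 94, 97, 100, 102, 104, 105, 106, 108}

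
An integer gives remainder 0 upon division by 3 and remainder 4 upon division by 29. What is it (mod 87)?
M = 3 × 29 = 87. M₁ = 29, y₁ ≡ 2 (mod 3). M₂ = 3, y₂ ≡ 10 (mod 29). z = 0×29×2 + 4×3×10 ≡ 33 (mod 87). The smallest positive such number is 33.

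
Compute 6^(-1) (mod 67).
6^(-1) ≡ 56 (mod 67). Verification: 6 × 56 = 336 ≡ 1 (mod 67)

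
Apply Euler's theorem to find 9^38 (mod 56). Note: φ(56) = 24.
By Euler: 9^{24} ≡ 1 (mod 56) since gcd(9, 56) = 1. 38 = 1×24 + 14. So 9^{38} ≡ 9^{14} ≡ 25 (mod 56)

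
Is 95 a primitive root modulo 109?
Yes

To verify, check if 95^(108/q) ≢ 1 (mod 109) for each prime divisor q of 108
Divisors of 108 = 108: [1, 2, 3, 4, 6, 9, 12, 18, 27, 36, 54, 108]
  95^(108/2) = 95^54 ≡ 108 (mod 109)
  95^(108/3) = 95^36 ≡ 63 (mod 109)
Conclusion: 95 is a primitive root modulo 109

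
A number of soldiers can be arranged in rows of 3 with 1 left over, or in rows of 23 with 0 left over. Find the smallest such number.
M = 3 × 23 = 69. M₁ = 23, y₁ ≡ 2 (mod 3). M₂ = 3, y₂ ≡ 8 (mod 23). x = 1×23×2 + 0×3×8 ≡ 46 (mod 69). The smallest positive such number is 46.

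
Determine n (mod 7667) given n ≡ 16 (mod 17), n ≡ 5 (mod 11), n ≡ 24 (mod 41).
6748

Using the Chinese Remainder Theorem:
M = product of moduli = 7667
For equation 1: M_1 = 451, 451 ≡ 9 (mod 17), inverse of 451 mod 17 is 2 (check: 9 × 2 = 18 ≡ 1 (mod 17))
For equation 2: M_2 = 697, 697 ≡ 4 (mod 11), inverse of 697 mod 11 is 3 (check: 4 × 3 = 12 ≡ 1 (mod 11))
For equation 3: M_3 = 187, 187 ≡ 23 (mod 41), inverse of 187 mod 41 is 25 (check: 23 × 25 = 575 ≡ 1 (mod 41))
Combine: n ≡ Σ r_i×M_i×(M_i⁻¹ mod m_i) = 16×451×2 + 5×697×3 + 24×187×25 = 14432 + 10455 + 112200 = 137087
137087 mod 7667 = 6748
n ≡ 6748 (mod 7667)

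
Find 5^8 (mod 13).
8 = 8 (binary 1000). Repeated squaring mod 13: 5^1 ≡ 5; 5^2 ≡ 5² = 25 ≡ 12; 5^4 ≡ 12² = 144 ≡ 1; 5^8 ≡ 1² = 1 ≡ 1. So 5^8 ≡ 1 (mod 13).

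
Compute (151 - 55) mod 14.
12

(151 - 55) = 96
96 mod 14 = 12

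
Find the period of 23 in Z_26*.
Powers of 23 mod 26: 23^1≡23, 23^2≡9, 23^3≡25, 23^4≡3, 23^5≡17, 23^6≡1. Order = 6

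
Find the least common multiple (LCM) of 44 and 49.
2156

First find GCD(44, 49) using the Euclidean algorithm:
44 = 0 × 49 + 44
49 = 1 × 44 + 5
44 = 8 × 5 + 4
5 = 1 × 4 + 1
4 = 4 × 1 + 0
GCD(44, 49) = 1

LCM formula: LCM(a, b) = (a × b) / GCD(a, b)
LCM(44, 49) = (44 × 49) / 1
LCM(44, 49) = 2156 / 1
LCM(44, 49) = 2156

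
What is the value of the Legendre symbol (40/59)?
(40/59) = 40^{29} mod 59 = -1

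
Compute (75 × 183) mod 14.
5

(75 × 183) = 13725
13725 mod 14 = 5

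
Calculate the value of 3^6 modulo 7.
6 = 4 + 2 (binary 110). Repeated squaring mod 7: 3^1 ≡ 3; 3^2 ≡ 3² = 9 ≡ 2; 3^4 ≡ 2² = 4 ≡ 4. Multiply: 3^6 = 3^4 × 3^2 ≡ 4 × 2 (mod 7): 4 × 2 = 8 ≡ 1. So 3^6 ≡ 1 (mod 7).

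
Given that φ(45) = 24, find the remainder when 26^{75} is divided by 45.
By Euler: 26^{24} ≡ 1 (mod 45) since gcd(26, 45) = 1. 75 = 3×24 + 3. So 26^{75} ≡ 26^{3} ≡ 26 (mod 45)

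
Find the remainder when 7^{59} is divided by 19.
By Fermat: 7^{18} ≡ 1 (mod 19). 59 = 3×18 + 5. So 7^{59} ≡ 7^{5} ≡ 11 (mod 19)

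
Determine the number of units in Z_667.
616

Prime factorization: 667 = 23 × 29
Using the formula φ(n) = n × Π(1 - 1/p) for each prime factor p:
φ(667) = 667 × (1 - 1/23) × (1 - 1/29)
φ(667) = 616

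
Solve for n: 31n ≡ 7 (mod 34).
9

Since gcd(31, 34) = 1 divides 7, a solution exists.
Multiply both sides by the inverse of 31 mod 34:
  31^(-1) mod 34 = 11
  x ≡ 11 × 7 ≡ 77 ≡ 9 (mod 34)
Verification: 31 × 9 = 279 = 8 × 34 + 7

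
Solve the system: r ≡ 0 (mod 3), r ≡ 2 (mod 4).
M = 3 × 4 = 12. M₁ = 4, y₁ ≡ 1 (mod 3). M₂ = 3, y₂ ≡ 3 (mod 4). r = 0×4×1 + 2×3×3 ≡ 6 (mod 12)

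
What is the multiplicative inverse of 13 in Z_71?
13^(-1) ≡ 11 (mod 71). Verification: 13 × 11 = 143 ≡ 1 (mod 71)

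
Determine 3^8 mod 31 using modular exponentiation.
8 = 8 (binary 1000). Repeated squaring mod 31: 3^1 ≡ 3; 3^2 ≡ 3² = 9 ≡ 9; 3^4 ≡ 9² = 81 ≡ 19; 3^8 ≡ 19² = 361 ≡ 20. So 3^8 ≡ 20 (mod 31).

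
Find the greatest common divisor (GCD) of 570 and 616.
2

Using the Euclidean algorithm:
570 = 0 × 616 + 570
616 = 1 × 570 + 46
570 = 12 × 46 + 18
46 = 2 × 18 + 10
18 = 1 × 10 + 8
10 = 1 × 8 + 2
8 = 4 × 2 + 0

GCD(570, 616) = 2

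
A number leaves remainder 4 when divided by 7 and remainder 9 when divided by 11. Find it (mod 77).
M = 7 × 11 = 77. M₁ = 11, y₁ ≡ 2 (mod 7). M₂ = 7, y₂ ≡ 8 (mod 11). k = 4×11×2 + 9×7×8 ≡ 53 (mod 77)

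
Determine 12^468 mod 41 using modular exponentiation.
Using Fermat: 12^{40} ≡ 1 (mod 41). 468 ≡ 28 (mod 40). So 12^{468} ≡ 12^{28} ≡ 23 (mod 41)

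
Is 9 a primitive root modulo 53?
p - 1 = 52 has prime divisors 2, 13. Check 9^(52/q) mod 53 for each: 9^(52/2) = 9^26 ≡ 1, 9^(52/13) = 9^4 ≡ 42 (mod 53). Since 9^26 ≡ 1 (mod 53), the order of 9 divides 26 (in fact the order is 26) ≠ 52, so it is not a primitive root.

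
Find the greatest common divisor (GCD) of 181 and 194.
1

Using the Euclidean algorithm:
181 = 0 × 194 + 181
194 = 1 × 181 + 13
181 = 13 × 13 + 12
13 = 1 × 12 + 1
12 = 12 × 1 + 0

GCD(181, 194) = 1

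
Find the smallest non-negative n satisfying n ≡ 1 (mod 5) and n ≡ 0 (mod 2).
M = 5 × 2 = 10. M₁ = 2, y₁ ≡ 3 (mod 5). M₂ = 5, y₂ ≡ 1 (mod 2). n = 1×2×3 + 0×5×1 ≡ 6 (mod 10)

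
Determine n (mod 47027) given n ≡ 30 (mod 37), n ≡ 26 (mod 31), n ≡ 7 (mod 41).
29445

Using the Chinese Remainder Theorem:
M = product of moduli = 47027
For equation 1: M_1 = 1271, 1271 ≡ 13 (mod 37), inverse of 1271 mod 37 is 20 (check: 13 × 20 = 260 ≡ 1 (mod 37))
For equation 2: M_2 = 1517, 1517 ≡ 29 (mod 31), inverse of 1517 mod 31 is 15 (check: 29 × 15 = 435 ≡ 1 (mod 31))
For equation 3: M_3 = 1147, 1147 ≡ 40 (mod 41), inverse of 1147 mod 41 is 40 (check: 40 × 40 = 1600 ≡ 1 (mod 41))
Combine: n ≡ Σ r_i×M_i×(M_i⁻¹ mod m_i) = 30×1271×20 + 26×1517×15 + 7×1147×40 = 762600 + 591630 + 321160 = 1675390
1675390 mod 47027 = 29445
n ≡ 29445 (mod 47027)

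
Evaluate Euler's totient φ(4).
2

Prime factorization: 4 = 2^2
Using the formula φ(n) = n × Π(1 - 1/p) for each prime factor p:
φ(4) = 4 × (1 - 1/2)
φ(4) = 2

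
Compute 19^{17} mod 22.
13

Using successive squaring:
Binary expansion of 17: 10001
Powers of 19 mod 22 (each is the square of the previous):
  19^1 ≡ 19 (mod 22)
  19^2 ≡ 19² = 361 ≡ 9 (mod 22)
  19^4 ≡ 9² = 81 ≡ 15 (mod 22)
  19^8 ≡ 15² = 225 ≡ 5 (mod 22)
  19^16 ≡ 5² = 25 ≡ 3 (mod 22)
17 = 16 + 1, so 19^17 = 19^16 × 19^1 ≡ 3 × 19 (mod 22)
Multiplying step by step:
  3 × 19 = 57 ≡ 13 (mod 22)
Result: 19^17 ≡ 13 (mod 22)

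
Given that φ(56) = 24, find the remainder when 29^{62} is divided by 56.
By Euler: 29^{24} ≡ 1 (mod 56) since gcd(29, 56) = 1. 62 = 2×24 + 14. So 29^{62} ≡ 29^{14} ≡ 1 (mod 56)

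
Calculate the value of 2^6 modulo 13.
6 = 4 + 2 (binary 110). Repeated squaring mod 13: 2^1 ≡ 2; 2^2 ≡ 2² = 4 ≡ 4; 2^4 ≡ 4² = 16 ≡ 3. Multiply: 2^6 = 2^4 × 2^2 ≡ 3 × 4 (mod 13): 3 × 4 = 12 ≡ 12. So 2^6 ≡ 12 (mod 13).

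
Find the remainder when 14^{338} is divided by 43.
By Fermat: 14^{42} ≡ 1 (mod 43). 338 = 8×42 + 2. So 14^{338} ≡ 14^{2} ≡ 24 (mod 43)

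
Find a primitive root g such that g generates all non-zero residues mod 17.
p - 1 = 16 has prime divisors 2. h is a primitive root mod 17 iff h^(16/q) ≢ 1 (mod 17) for each such q.
h = 2: 2^8 ≡ 1 (mod 17); 2^8 ≡ 1, so not a primitive root.
h = 3: 3^8 ≡ 16 (mod 17); none is 1, so 3 has order 16 and is a primitive root.
The smallest primitive root mod 17 is g = 3.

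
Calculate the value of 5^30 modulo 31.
Using Fermat: 5^{30} ≡ 1 (mod 31). 30 ≡ 0 (mod 30). So 5^{30} ≡ 5^{0} ≡ 1 (mod 31)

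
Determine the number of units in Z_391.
352

Prime factorization: 391 = 17 × 23
Using the formula φ(n) = n × Π(1 - 1/p) for each prime factor p:
φ(391) = 391 × (1 - 1/17) × (1 - 1/23)
φ(391) = 352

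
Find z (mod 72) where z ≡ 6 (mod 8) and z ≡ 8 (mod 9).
M = 8 × 9 = 72. M₁ = 9, y₁ ≡ 1 (mod 8). M₂ = 8, y₂ ≡ 8 (mod 9). z = 6×9×1 + 8×8×8 ≡ 62 (mod 72)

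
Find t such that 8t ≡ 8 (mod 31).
1

Since gcd(8, 31) = 1 divides 8, a solution exists.
Multiply both sides by the inverse of 8 mod 31:
  8^(-1) mod 31 = 4
  x ≡ 4 × 8 ≡ 32 ≡ 1 (mod 31)
Verification: 8 × 1 = 8 = 0 × 31 + 8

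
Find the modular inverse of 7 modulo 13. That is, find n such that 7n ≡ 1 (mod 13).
2

Using Extended Euclidean Algorithm:
gcd(7, 13) = 1
Bezout coefficients: 7 × 2 + 13 × -1 = 1
So 7 × 2 ≡ 1 (mod 13)
The inverse is 2 mod 13 = 2
Verification: 7 × 2 = 14 = 1 × 13 + 1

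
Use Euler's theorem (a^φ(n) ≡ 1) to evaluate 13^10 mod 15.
By Euler: 13^{8} ≡ 1 (mod 15) since gcd(13, 15) = 1. 10 = 1×8 + 2. So 13^{10} ≡ 13^{2} ≡ 4 (mod 15)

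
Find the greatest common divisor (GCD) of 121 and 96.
1

Using the Euclidean algorithm:
121 = 1 × 96 + 25
96 = 3 × 25 + 21
25 = 1 × 21 + 4
21 = 5 × 4 + 1
4 = 4 × 1 + 0

GCD(121, 96) = 1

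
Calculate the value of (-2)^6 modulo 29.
(-2) ≡ 27 (mod 29). 6 = 4 + 2 (binary 110). Repeated squaring mod 29: 27^1 ≡ 27; 27^2 ≡ 27² = 729 ≡ 4; 27^4 ≡ 4² = 16 ≡ 16. Multiply: (-2)^6 ≡ 27^4 × 27^2 ≡ 16 × 4 (mod 29): 16 × 4 = 64 ≡ 6. So (-2)^6 ≡ 6 (mod 29).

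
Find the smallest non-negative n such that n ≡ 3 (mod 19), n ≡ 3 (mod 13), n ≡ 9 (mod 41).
1485

Using the Chinese Remainder Theorem:
M = product of moduli = 10127
For equation 1: M_1 = 533, 533 ≡ 1 (mod 19), inverse of 533 mod 19 is 1 (check: 1 × 1 = 1 ≡ 1 (mod 19))
For equation 2: M_2 = 779, 779 ≡ 12 (mod 13), inverse of 779 mod 13 is 12 (check: 12 × 12 = 144 ≡ 1 (mod 13))
For equation 3: M_3 = 247, 247 ≡ 1 (mod 41), inverse of 247 mod 41 is 1 (check: 1 × 1 = 1 ≡ 1 (mod 41))
Combine: n ≡ Σ r_i×M_i×(M_i⁻¹ mod m_i) = 3×533×1 + 3×779×12 + 9×247×1 = 1599 + 28044 + 2223 = 31866
31866 mod 10127 = 1485
n ≡ 1485 (mod 10127)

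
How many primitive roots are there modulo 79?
24

The number of primitive roots modulo p is φ(p-1) = φ(78)
φ(78) = 24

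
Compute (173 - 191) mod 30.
12

(173 - 191) = -18
-18 mod 30 = 12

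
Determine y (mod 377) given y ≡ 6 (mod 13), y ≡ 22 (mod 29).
370

Using the Chinese Remainder Theorem:
M = product of moduli = 377
For equation 1: M_1 = 29, 29 ≡ 3 (mod 13), inverse of 29 mod 13 is 9 (check: 3 × 9 = 27 ≡ 1 (mod 13))
For equation 2: M_2 = 13, 13 ≡ 13 (mod 29), inverse of 13 mod 29 is 9 (check: 13 × 9 = 117 ≡ 1 (mod 29))
Combine: y ≡ Σ r_i×M_i×(M_i⁻¹ mod m_i) = 6×29×9 + 22×13×9 = 1566 + 2574 = 4140
4140 mod 377 = 370
y ≡ 370 (mod 377)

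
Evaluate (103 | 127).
(103/127) = 103^{63} mod 127 = 1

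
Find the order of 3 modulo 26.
Powers of 3 mod 26: 3^1≡3, 3^2≡9, 3^3≡1. Order = 3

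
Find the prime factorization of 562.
2 × 281

Divide by primes starting from smallest:
562 ÷ 2 = 281
281 ÷ 281 = 1

562 = 2 × 281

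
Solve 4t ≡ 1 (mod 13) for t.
10

Using Extended Euclidean Algorithm:
gcd(4, 13) = 1
Bezout coefficients: 4 × -3 + 13 × 1 = 1
So 4 × -3 ≡ 1 (mod 13)
The inverse is -3 mod 13 = 10
Verification: 4 × 10 = 40 = 3 × 13 + 1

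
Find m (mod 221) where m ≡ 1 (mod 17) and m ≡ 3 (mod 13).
M = 17 × 13 = 221. M₁ = 13, y₁ ≡ 4 (mod 17). M₂ = 17, y₂ ≡ 10 (mod 13). m = 1×13×4 + 3×17×10 ≡ 120 (mod 221)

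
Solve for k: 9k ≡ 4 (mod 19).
11

Since gcd(9, 19) = 1 divides 4, a solution exists.
Multiply both sides by the inverse of 9 mod 19:
  9^(-1) mod 19 = 17
  x ≡ 17 × 4 ≡ 68 ≡ 11 (mod 19)
Verification: 9 × 11 = 99 = 5 × 19 + 4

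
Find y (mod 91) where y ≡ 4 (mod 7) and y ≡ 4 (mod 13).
M = 7 × 13 = 91. M₁ = 13, y₁ ≡ 6 (mod 7). M₂ = 7, y₂ ≡ 2 (mod 13). y = 4×13×6 + 4×7×2 ≡ 4 (mod 91)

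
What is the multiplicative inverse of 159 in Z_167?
159^(-1) ≡ 146 (mod 167). Verification: 159 × 146 = 23214 ≡ 1 (mod 167)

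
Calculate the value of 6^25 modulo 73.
Using repeated squaring. 25 = 16 + 8 + 1 (binary 11001). Repeated squaring mod 73: 6^1 ≡ 6; 6^2 ≡ 6² = 36 ≡ 36; 6^4 ≡ 36² = 1296 ≡ 55; 6^8 ≡ 55² = 3025 ≡ 32; 6^16 ≡ 32² = 1024 ≡ 2. Multiply: 6^25 = 6^16 × 6^8 × 6^1 ≡ 2 × 32 × 6 (mod 73): 2 × 32 = 64 ≡ 64; 64 × 6 = 384 ≡ 19. So 6^25 ≡ 19 (mod 73).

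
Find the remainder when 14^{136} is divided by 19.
By Fermat: 14^{18} ≡ 1 (mod 19). 136 = 7×18 + 10. So 14^{136} ≡ 14^{10} ≡ 5 (mod 19)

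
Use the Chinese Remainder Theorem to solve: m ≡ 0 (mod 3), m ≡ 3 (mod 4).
M = 3 × 4 = 12. M₁ = 4, y₁ ≡ 1 (mod 3). M₂ = 3, y₂ ≡ 3 (mod 4). m = 0×4×1 + 3×3×3 ≡ 3 (mod 12)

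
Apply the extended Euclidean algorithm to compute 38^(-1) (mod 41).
Extended GCD: 38(-14) + 41(13) = 1. So 38^(-1) ≡ 27 ≡ 27 (mod 41). Verify: 38 × 27 = 1026 ≡ 1 (mod 41)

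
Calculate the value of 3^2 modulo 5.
2 = 2 (binary 10). Repeated squaring mod 5: 3^1 ≡ 3; 3^2 ≡ 3² = 9 ≡ 4. So 3^2 ≡ 4 (mod 5).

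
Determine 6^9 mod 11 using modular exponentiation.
9 = 8 + 1 (binary 1001). Repeated squaring mod 11: 6^1 ≡ 6; 6^2 ≡ 6² = 36 ≡ 3; 6^4 ≡ 3² = 9 ≡ 9; 6^8 ≡ 9² = 81 ≡ 4. Multiply: 6^9 = 6^8 × 6^1 ≡ 4 × 6 (mod 11): 4 × 6 = 24 ≡ 2. So 6^9 ≡ 2 (mod 11).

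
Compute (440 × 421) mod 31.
15

(440 × 421) = 185240
185240 mod 31 = 15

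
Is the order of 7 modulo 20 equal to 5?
No, the actual order is 4, not 5.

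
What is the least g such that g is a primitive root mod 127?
p - 1 = 126 has prime divisors 2, 3, 7. h is a primitive root mod 127 iff h^(126/q) ≢ 1 (mod 127) for each such q.
h = 2: 2^63 ≡ 1, 2^42 ≡ 1, 2^18 ≡ 16 (mod 127); 2^63 ≡ 1, so not a primitive root.
h = 3: 3^63 ≡ 126, 3^42 ≡ 107, 3^18 ≡ 4 (mod 127); none is 1, so 3 has order 126 and is a primitive root.
The smallest primitive root mod 127 is g = 3.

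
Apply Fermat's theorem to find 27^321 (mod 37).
By Fermat: 27^{36} ≡ 1 (mod 37). 321 = 8×36 + 33. So 27^{321} ≡ 27^{33} ≡ 36 (mod 37)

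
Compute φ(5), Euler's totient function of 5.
4

Prime factorization: 5 = 5
Using the formula φ(n) = n × Π(1 - 1/p) for each prime factor p:
φ(5) = 5 × (1 - 1/5)
φ(5) = 4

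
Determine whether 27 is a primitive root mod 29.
p - 1 = 28 has prime divisors 2, 7. Check 27^(28/q) mod 29 for each: 27^(28/2) = 27^14 ≡ 28, 27^(28/7) = 27^4 ≡ 16 (mod 29). None of these is 1, so 27 has order 28 = φ(29), so it is a primitive root mod 29.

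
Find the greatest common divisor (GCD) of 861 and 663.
3

Using the Euclidean algorithm:
861 = 1 × 663 + 198
663 = 3 × 198 + 69
198 = 2 × 69 + 60
69 = 1 × 60 + 9
60 = 6 × 9 + 6
9 = 1 × 6 + 3
6 = 2 × 3 + 0

GCD(861, 663) = 3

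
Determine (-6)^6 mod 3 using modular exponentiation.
(-6) ≡ 0 (mod 3). 6 = 4 + 2 (binary 110). Repeated squaring mod 3: 0^1 ≡ 0; 0^2 ≡ 0² = 0 ≡ 0; 0^4 ≡ 0² = 0 ≡ 0. Multiply: (-6)^6 ≡ 0^4 × 0^2 ≡ 0 × 0 (mod 3): 0 × 0 = 0 ≡ 0. So (-6)^6 ≡ 0 (mod 3).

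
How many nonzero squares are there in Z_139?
For prime 139, there are (p-1)/2 = (139-1)/2 = 69 quadratic residues (excluding 0).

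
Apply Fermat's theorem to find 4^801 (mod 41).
By Fermat: 4^{40} ≡ 1 (mod 41). 801 ≡ 1 (mod 40). So 4^{801} ≡ 4^{1} ≡ 4 (mod 41)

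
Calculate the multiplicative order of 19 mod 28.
Powers of 19 mod 28: 19^1≡19, 19^2≡25, 19^3≡27, 19^4≡9, 19^5≡3, 19^6≡1. Order = 6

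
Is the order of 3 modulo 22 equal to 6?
No, the actual order is 5, not 6.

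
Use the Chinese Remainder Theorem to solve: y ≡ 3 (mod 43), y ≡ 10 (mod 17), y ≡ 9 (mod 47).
4991

Using the Chinese Remainder Theorem:
M = product of moduli = 34357
For equation 1: M_1 = 799, 799 ≡ 25 (mod 43), inverse of 799 mod 43 is 31 (check: 25 × 31 = 775 ≡ 1 (mod 43))
For equation 2: M_2 = 2021, 2021 ≡ 15 (mod 17), inverse of 2021 mod 17 is 8 (check: 15 × 8 = 120 ≡ 1 (mod 17))
For equation 3: M_3 = 731, 731 ≡ 26 (mod 47), inverse of 731 mod 47 is 38 (check: 26 × 38 = 988 ≡ 1 (mod 47))
Combine: y ≡ Σ r_i×M_i×(M_i⁻¹ mod m_i) = 3×799×31 + 10×2021×8 + 9×731×38 = 74307 + 161680 + 250002 = 485989
485989 mod 34357 = 4991
y ≡ 4991 (mod 34357)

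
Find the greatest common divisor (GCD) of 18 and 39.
3

Using the Euclidean algorithm:
18 = 0 × 39 + 18
39 = 2 × 18 + 3
18 = 6 × 3 + 0

GCD(18, 39) = 3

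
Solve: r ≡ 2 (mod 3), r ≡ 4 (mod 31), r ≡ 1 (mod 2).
M = 3 × 31 × 2 = 186. M₁ = 62, y₁ ≡ 2 (mod 3). M₂ = 6, y₂ ≡ 26 (mod 31). M₃ = 93, y₃ ≡ 1 (mod 2). r = 2×62×2 + 4×6×26 + 1×93×1 ≡ 35 (mod 186)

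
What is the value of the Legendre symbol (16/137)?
(16/137) = 16^{68} mod 137 = 1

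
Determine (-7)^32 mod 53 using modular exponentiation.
Using repeated squaring. (-7) ≡ 46 (mod 53). 32 = 32 (binary 100000). Repeated squaring mod 53: 46^1 ≡ 46; 46^2 ≡ 46² = 2116 ≡ 49; 46^4 ≡ 49² = 2401 ≡ 16; 46^8 ≡ 16² = 256 ≡ 44; 46^16 ≡ 44² = 1936 ≡ 28; 46^32 ≡ 28² = 784 ≡ 42. So (-7)^32 ≡ 42 (mod 53).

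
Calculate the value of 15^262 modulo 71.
Using Fermat: 15^{70} ≡ 1 (mod 71). 262 ≡ 52 (mod 70). So 15^{262} ≡ 15^{52} ≡ 27 (mod 71)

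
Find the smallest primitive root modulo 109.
p - 1 = 108 has prime divisors 2, 3. h is a primitive root mod 109 iff h^(108/q) ≢ 1 (mod 109) for each such q.
h = 2: 2^54 ≡ 108, 2^36 ≡ 1 (mod 109); 2^36 ≡ 1, so not a primitive root.
h = 3: 3^54 ≡ 1, 3^36 ≡ 63 (mod 109); 3^54 ≡ 1, so not a primitive root.
h = 4: 4^54 ≡ 1, 4^36 ≡ 1 (mod 109); 4^54 ≡ 1, so not a primitive root.
h = 5: 5^54 ≡ 1, 5^36 ≡ 63 (mod 109); 5^54 ≡ 1, so not a primitive root.
h = 6: 6^54 ≡ 108, 6^36 ≡ 63 (mod 109); none is 1, so 6 has order 108 and is a primitive root.
The smallest primitive root mod 109 is g = 6.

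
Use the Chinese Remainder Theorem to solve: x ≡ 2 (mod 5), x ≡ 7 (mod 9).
M = 5 × 9 = 45. M₁ = 9, y₁ ≡ 4 (mod 5). M₂ = 5, y₂ ≡ 2 (mod 9). x = 2×9×4 + 7×5×2 ≡ 7 (mod 45)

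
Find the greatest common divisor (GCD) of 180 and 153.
9

Using the Euclidean algorithm:
180 = 1 × 153 + 27
153 = 5 × 27 + 18
27 = 1 × 18 + 9
18 = 2 × 9 + 0

GCD(180, 153) = 9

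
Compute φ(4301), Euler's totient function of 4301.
3520

Prime factorization: 4301 = 11 × 17 × 23
Using the formula φ(n) = n × Π(1 - 1/p) for each prime factor p:
φ(4301) = 4301 × (1 - 1/11) × (1 - 1/17) × (1 - 1/23)
φ(4301) = 3520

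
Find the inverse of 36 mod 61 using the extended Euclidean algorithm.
Extended GCD: 36(-22) + 61(13) = 1. So 36^(-1) ≡ 39 ≡ 39 (mod 61). Verify: 36 × 39 = 1404 ≡ 1 (mod 61)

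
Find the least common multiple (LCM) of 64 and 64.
64

First find GCD(64, 64) using the Euclidean algorithm:
64 = 1 × 64 + 0
GCD(64, 64) = 64

LCM formula: LCM(a, b) = (a × b) / GCD(a, b)
LCM(64, 64) = (64 × 64) / 64
LCM(64, 64) = 4096 / 64
LCM(64, 64) = 64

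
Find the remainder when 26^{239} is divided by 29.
By Fermat: 26^{28} ≡ 1 (mod 29). 239 = 8×28 + 15. So 26^{239} ≡ 26^{15} ≡ 3 (mod 29)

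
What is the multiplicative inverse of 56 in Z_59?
56^(-1) ≡ 39 (mod 59). Verification: 56 × 39 = 2184 ≡ 1 (mod 59)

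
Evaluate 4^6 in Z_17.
6 = 4 + 2 (binary 110). Repeated squaring mod 17: 4^1 ≡ 4; 4^2 ≡ 4² = 16 ≡ 16; 4^4 ≡ 16² = 256 ≡ 1. Multiply: 4^6 = 4^4 × 4^2 ≡ 1 × 16 (mod 17): 1 × 16 = 16 ≡ 16. So 4^6 ≡ 16 (mod 17).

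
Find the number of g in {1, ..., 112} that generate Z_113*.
Number of primitive roots mod 113 = φ(112) = 48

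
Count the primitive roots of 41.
16

The number of primitive roots modulo p is φ(p-1) = φ(40)
φ(40) = 16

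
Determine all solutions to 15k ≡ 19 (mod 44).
13

Since gcd(15, 44) = 1 divides 19, a solution exists.
Multiply both sides by the inverse of 15 mod 44:
  15^(-1) mod 44 = 3
  x ≡ 3 × 19 ≡ 57 ≡ 13 (mod 44)
Verification: 15 × 13 = 195 = 4 × 44 + 19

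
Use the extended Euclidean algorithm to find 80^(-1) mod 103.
Extended GCD: 80(-9) + 103(7) = 1. So 80^(-1) ≡ 94 ≡ 94 (mod 103). Verify: 80 × 94 = 7520 ≡ 1 (mod 103)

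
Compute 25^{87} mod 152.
49

Using successive squaring:
Binary expansion of 87: 1010111
Powers of 25 mod 152 (each is the square of the previous):
  25^1 ≡ 25 (mod 152)
  25^2 ≡ 25² = 625 ≡ 17 (mod 152)
  25^4 ≡ 17² = 289 ≡ 137 (mod 152)
  25^8 ≡ 137² = 18769 ≡ 73 (mod 152)
  25^16 ≡ 73² = 5329 ≡ 9 (mod 152)
  25^32 ≡ 9² = 81 ≡ 81 (mod 152)
  25^64 ≡ 81² = 6561 ≡ 25 (mod 152)
87 = 64 + 16 + 4 + 2 + 1, so 25^87 = 25^64 × 25^16 × 25^4 × 25^2 × 25^1 ≡ 25 × 9 × 137 × 17 × 25 (mod 152)
Multiplying step by step:
  25 × 9 = 225 ≡ 73 (mod 152)
  73 × 137 = 10001 ≡ 121 (mod 152)
  121 × 17 = 2057 ≡ 81 (mod 152)
  81 × 25 = 2025 ≡ 49 (mod 152)
Result: 25^87 ≡ 49 (mod 152)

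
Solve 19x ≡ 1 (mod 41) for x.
19^(-1) ≡ 13 (mod 41). Verification: 19 × 13 = 247 ≡ 1 (mod 41)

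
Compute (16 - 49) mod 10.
7

(16 - 49) = -33
-33 mod 10 = 7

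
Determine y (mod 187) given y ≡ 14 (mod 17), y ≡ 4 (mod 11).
48

Using the Chinese Remainder Theorem:
M = product of moduli = 187
For equation 1: M_1 = 11, 11 ≡ 11 (mod 17), inverse of 11 mod 17 is 14 (check: 11 × 14 = 154 ≡ 1 (mod 17))
For equation 2: M_2 = 17, 17 ≡ 6 (mod 11), inverse of 17 mod 11 is 2 (check: 6 × 2 = 12 ≡ 1 (mod 11))
Combine: y ≡ Σ r_i×M_i×(M_i⁻¹ mod m_i) = 14×11×14 + 4×17×2 = 2156 + 136 = 2292
2292 mod 187 = 48
y ≡ 48 (mod 187)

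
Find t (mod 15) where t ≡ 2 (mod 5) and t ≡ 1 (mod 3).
M = 5 × 3 = 15. M₁ = 3, y₁ ≡ 2 (mod 5). M₂ = 5, y₂ ≡ 2 (mod 3). t = 2×3×2 + 1×5×2 ≡ 7 (mod 15)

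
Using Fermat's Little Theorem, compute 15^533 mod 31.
By Fermat: 15^{30} ≡ 1 (mod 31). 533 ≡ 23 (mod 30). So 15^{533} ≡ 15^{23} ≡ 27 (mod 31)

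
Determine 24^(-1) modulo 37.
24^(-1) ≡ 17 (mod 37). Verification: 24 × 17 = 408 ≡ 1 (mod 37)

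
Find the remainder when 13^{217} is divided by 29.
By Fermat: 13^{28} ≡ 1 (mod 29). 217 = 7×28 + 21. So 13^{217} ≡ 13^{21} ≡ 28 (mod 29)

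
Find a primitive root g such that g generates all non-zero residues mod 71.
p - 1 = 70 has prime divisors 2, 5, 7. h is a primitive root mod 71 iff h^(70/q) ≢ 1 (mod 71) for each such q.
h = 2: 2^35 ≡ 1, 2^14 ≡ 54, 2^10 ≡ 30 (mod 71); 2^35 ≡ 1, so not a primitive root.
h = 3: 3^35 ≡ 1, 3^14 ≡ 54, 3^10 ≡ 48 (mod 71); 3^35 ≡ 1, so not a primitive root.
h = 4: 4^35 ≡ 1, 4^14 ≡ 5, 4^10 ≡ 48 (mod 71); 4^35 ≡ 1, so not a primitive root.
h = 5: 5^35 ≡ 1, 5^14 ≡ 57, 5^10 ≡ 1 (mod 71); 5^35 ≡ 1, so not a primitive root.
h = 6: 6^35 ≡ 1, 6^14 ≡ 5, 6^10 ≡ 20 (mod 71); 6^35 ≡ 1, so not a primitive root.
h = 7: 7^35 ≡ 70, 7^14 ≡ 54, 7^10 ≡ 45 (mod 71); none is 1, so 7 has order 70 and is a primitive root.
The smallest primitive root mod 71 is g = 7.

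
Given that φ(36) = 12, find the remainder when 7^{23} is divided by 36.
By Euler: 7^{12} ≡ 1 (mod 36) since gcd(7, 36) = 1. 23 = 1×12 + 11. So 7^{23} ≡ 7^{11} ≡ 31 (mod 36)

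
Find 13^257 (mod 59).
Using Fermat: 13^{58} ≡ 1 (mod 59). 257 ≡ 25 (mod 58). So 13^{257} ≡ 13^{25} ≡ 47 (mod 59)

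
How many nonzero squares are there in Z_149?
For prime 149, there are (p-1)/2 = (149-1)/2 = 74 quadratic residues (excluding 0).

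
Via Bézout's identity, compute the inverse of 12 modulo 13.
Extended GCD: 12(-1) + 13(1) = 1. So 12^(-1) ≡ 12 ≡ 12 (mod 13). Verify: 12 × 12 = 144 ≡ 1 (mod 13)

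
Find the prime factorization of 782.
2 × 17 × 23

Divide by primes starting from smallest:
782 ÷ 2 = 391
391 ÷ 17 = 23
23 ÷ 23 = 1

782 = 2 × 17 × 23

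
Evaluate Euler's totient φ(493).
448

Prime factorization: 493 = 17 × 29
Using the formula φ(n) = n × Π(1 - 1/p) for each prime factor p:
φ(493) = 493 × (1 - 1/17) × (1 - 1/29)
φ(493) = 448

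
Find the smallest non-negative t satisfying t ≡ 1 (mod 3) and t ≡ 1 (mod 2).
M = 3 × 2 = 6. M₁ = 2, y₁ ≡ 2 (mod 3). M₂ = 3, y₂ ≡ 1 (mod 2). t = 1×2×2 + 1×3×1 ≡ 1 (mod 6)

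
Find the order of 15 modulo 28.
Powers of 15 mod 28: 15^1≡15, 15^2≡1. Order = 2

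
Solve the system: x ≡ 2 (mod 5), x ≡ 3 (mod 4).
M = 5 × 4 = 20. M₁ = 4, y₁ ≡ 4 (mod 5). M₂ = 5, y₂ ≡ 1 (mod 4). x = 2×4×4 + 3×5×1 ≡ 7 (mod 20)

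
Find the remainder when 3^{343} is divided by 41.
By Fermat: 3^{40} ≡ 1 (mod 41). 343 = 8×40 + 23. So 3^{343} ≡ 3^{23} ≡ 14 (mod 41)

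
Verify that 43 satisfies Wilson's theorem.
(42)! mod 43 = 42. Since this equals -1 (mod 43), Wilson confirms 43 is prime.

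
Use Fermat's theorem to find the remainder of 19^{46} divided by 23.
16

By Fermat's Little Theorem, a^(p-1) ≡ 1 (mod p) for prime p and gcd(a, p) = 1
Here p = 23, so 19^22 ≡ 1 (mod 23)
We can reduce the exponent: 46 mod 22 = 2
So 19^46 ≡ 19^2 (mod 23)
Computing: 19^2 mod 23 = 16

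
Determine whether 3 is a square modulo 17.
By Euler's criterion: 3^{8} ≡ 16 (mod 17). Since this equals -1 (≡ 16), 3 is not a QR.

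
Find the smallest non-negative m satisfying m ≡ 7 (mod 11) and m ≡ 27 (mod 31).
M = 11 × 31 = 341. M₁ = 31, y₁ ≡ 5 (mod 11). M₂ = 11, y₂ ≡ 17 (mod 31). m = 7×31×5 + 27×11×17 ≡ 337 (mod 341)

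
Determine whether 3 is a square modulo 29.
By Euler's criterion: 3^{14} ≡ 28 (mod 29). Since this equals -1 (≡ 28), 3 is not a QR.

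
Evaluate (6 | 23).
(6/23) = 6^{11} mod 23 = 1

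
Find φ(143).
120

Prime factorization: 143 = 11 × 13
Using the formula φ(n) = n × Π(1 - 1/p) for each prime factor p:
φ(143) = 143 × (1 - 1/11) × (1 - 1/13)
φ(143) = 120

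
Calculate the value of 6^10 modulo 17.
10 = 8 + 2 (binary 1010). Repeated squaring mod 17: 6^1 ≡ 6; 6^2 ≡ 6² = 36 ≡ 2; 6^4 ≡ 2² = 4 ≡ 4; 6^8 ≡ 4² = 16 ≡ 16. Multiply: 6^10 = 6^8 × 6^2 ≡ 16 × 2 (mod 17): 16 × 2 = 32 ≡ 15. So 6^10 ≡ 15 (mod 17).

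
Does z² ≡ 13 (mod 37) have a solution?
By Euler's criterion: 13^{18} ≡ 36 (mod 37). Since this equals -1 (≡ 36), 13 is not a QR.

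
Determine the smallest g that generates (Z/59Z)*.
2

A primitive root g modulo p has order p-1 = 58
Prime divisors of 58: [2, 29]
g is a primitive root iff g^(58/q) ≢ 1 (mod 59) for each prime divisor q
Testing small values:
  g = 2: 2^29 ≡ 58, 2^2 ≡ 4 (mod 59) → none is 1, primitive root!
The smallest primitive root is 2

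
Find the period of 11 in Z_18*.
Powers of 11 mod 18: 11^1≡11, 11^2≡13, 11^3≡17, 11^4≡7, 11^5≡5, 11^6≡1. Order = 6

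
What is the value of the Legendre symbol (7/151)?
(7/151) = 7^{75} mod 151 = -1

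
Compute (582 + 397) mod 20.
19

(582 + 397) = 979
979 mod 20 = 19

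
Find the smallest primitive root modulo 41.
6

A primitive root g modulo p has order p-1 = 40
Prime divisors of 40: [2, 5]
g is a primitive root iff g^(40/q) ≢ 1 (mod 41) for each prime divisor q
Testing small values:
  g = 2: 2^20 ≡ 1, 2^8 ≡ 10 (mod 41) → 2^20 ≡ 1, not primitive root
  g = 3: 3^20 ≡ 40, 3^8 ≡ 1 (mod 41) → 3^8 ≡ 1, not primitive root
  g = 4: 4^20 ≡ 1, 4^8 ≡ 18 (mod 41) → 4^20 ≡ 1, not primitive root
  g = 5: 5^20 ≡ 1, 5^8 ≡ 18 (mod 41) → 5^20 ≡ 1, not primitive root
  g = 6: 6^20 ≡ 40, 6^8 ≡ 10 (mod 41) → none is 1, primitive root!
The smallest primitive root is 6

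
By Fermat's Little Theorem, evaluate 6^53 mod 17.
By Fermat: 6^{16} ≡ 1 (mod 17). 53 = 3×16 + 5. So 6^{53} ≡ 6^{5} ≡ 7 (mod 17)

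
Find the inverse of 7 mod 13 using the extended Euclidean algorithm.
Extended GCD: 7(2) + 13(-1) = 1. So 7^(-1) ≡ 2 ≡ 2 (mod 13). Verify: 7 × 2 = 14 ≡ 1 (mod 13)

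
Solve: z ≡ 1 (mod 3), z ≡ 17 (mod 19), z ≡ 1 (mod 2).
M = 3 × 19 × 2 = 114. M₁ = 38, y₁ ≡ 2 (mod 3). M₂ = 6, y₂ ≡ 16 (mod 19). M₃ = 57, y₃ ≡ 1 (mod 2). z = 1×38×2 + 17×6×16 + 1×57×1 ≡ 55 (mod 114)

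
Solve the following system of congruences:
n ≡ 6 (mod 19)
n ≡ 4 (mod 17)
310

Using the Chinese Remainder Theorem:
M = product of moduli = 323
For equation 1: M_1 = 17, 17 ≡ 17 (mod 19), inverse of 17 mod 19 is 9 (check: 17 × 9 = 153 ≡ 1 (mod 19))
For equation 2: M_2 = 19, 19 ≡ 2 (mod 17), inverse of 19 mod 17 is 9 (check: 2 × 9 = 18 ≡ 1 (mod 17))
Combine: n ≡ Σ r_i×M_i×(M_i⁻¹ mod m_i) = 6×17×9 + 4×19×9 = 918 + 684 = 1602
1602 mod 323 = 310
n ≡ 310 (mod 323)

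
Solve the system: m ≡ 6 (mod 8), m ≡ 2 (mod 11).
M = 8 × 11 = 88. M₁ = 11, y₁ ≡ 3 (mod 8). M₂ = 8, y₂ ≡ 7 (mod 11). m = 6×11×3 + 2×8×7 ≡ 46 (mod 88)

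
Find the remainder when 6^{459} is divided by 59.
By Fermat: 6^{58} ≡ 1 (mod 59). 459 = 7×58 + 53. So 6^{459} ≡ 6^{53} ≡ 54 (mod 59)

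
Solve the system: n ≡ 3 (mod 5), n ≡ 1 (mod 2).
M = 5 × 2 = 10. M₁ = 2, y₁ ≡ 3 (mod 5). M₂ = 5, y₂ ≡ 1 (mod 2). n = 3×2×3 + 1×5×1 ≡ 3 (mod 10)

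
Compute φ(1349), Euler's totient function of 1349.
1260

Prime factorization: 1349 = 19 × 71
Using the formula φ(n) = n × Π(1 - 1/p) for each prime factor p:
φ(1349) = 1349 × (1 - 1/19) × (1 - 1/71)
φ(1349) = 1260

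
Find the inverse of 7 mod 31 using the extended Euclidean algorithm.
Extended GCD: 7(9) + 31(-2) = 1. So 7^(-1) ≡ 9 ≡ 9 (mod 31). Verify: 7 × 9 = 63 ≡ 1 (mod 31)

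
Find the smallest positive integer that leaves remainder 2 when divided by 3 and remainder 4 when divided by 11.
M = 3 × 11 = 33. M₁ = 11, y₁ ≡ 2 (mod 3). M₂ = 3, y₂ ≡ 4 (mod 11). t = 2×11×2 + 4×3×4 ≡ 26 (mod 33). The smallest positive such number is 26.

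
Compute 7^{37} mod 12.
7

Using successive squaring:
Binary expansion of 37: 100101
Powers of 7 mod 12 (each is the square of the previous):
  7^1 ≡ 7 (mod 12)
  7^2 ≡ 7² = 49 ≡ 1 (mod 12)
  7^4 ≡ 1² = 1 ≡ 1 (mod 12)
  7^8 ≡ 1² = 1 ≡ 1 (mod 12)
  7^16 ≡ 1² = 1 ≡ 1 (mod 12)
  7^32 ≡ 1² = 1 ≡ 1 (mod 12)
37 = 32 + 4 + 1, so 7^37 = 7^32 × 7^4 × 7^1 ≡ 1 × 1 × 7 (mod 12)
Multiplying step by step:
  1 × 1 = 1 ≡ 1 (mod 12)
  1 × 7 = 7 ≡ 7 (mod 12)
Result: 7^37 ≡ 7 (mod 12)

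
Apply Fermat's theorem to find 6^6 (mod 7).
By Fermat's Little Theorem, 6^{6} ≡ 1 (mod 7) since 7 is prime and gcd(6, 7) = 1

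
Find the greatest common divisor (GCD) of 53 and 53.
53

Using the Euclidean algorithm:
53 = 1 × 53 + 0

GCD(53, 53) = 53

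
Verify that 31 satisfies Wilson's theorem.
(30)! mod 31 = 30. Since this equals -1 (mod 31), Wilson confirms 31 is prime.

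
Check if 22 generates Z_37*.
p - 1 = 36 has prime divisors 2, 3. Check 22^(36/q) mod 37 for each: 22^(36/2) = 22^18 ≡ 36, 22^(36/3) = 22^12 ≡ 26 (mod 37). None of these is 1, so 22 has order 36 = φ(37), so it is a primitive root mod 37.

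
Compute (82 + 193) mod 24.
11

(82 + 193) = 275
275 mod 24 = 11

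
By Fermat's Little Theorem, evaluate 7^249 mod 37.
By Fermat: 7^{36} ≡ 1 (mod 37). 249 = 6×36 + 33. So 7^{249} ≡ 7^{33} ≡ 26 (mod 37)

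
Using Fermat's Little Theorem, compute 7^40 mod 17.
By Fermat: 7^{16} ≡ 1 (mod 17). 40 = 2×16 + 8. So 7^{40} ≡ 7^{8} ≡ 16 (mod 17)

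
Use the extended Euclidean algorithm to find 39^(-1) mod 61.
Extended GCD: 39(-25) + 61(16) = 1. So 39^(-1) ≡ 36 ≡ 36 (mod 61). Verify: 39 × 36 = 1404 ≡ 1 (mod 61)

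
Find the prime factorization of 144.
2^4 × 3^2

Divide by primes starting from smallest:
144 ÷ 2 = 72
72 ÷ 2 = 36
36 ÷ 2 = 18
18 ÷ 2 = 9
9 ÷ 3 = 3
3 ÷ 3 = 1

144 = 2^4 × 3^2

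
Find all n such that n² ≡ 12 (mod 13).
The square roots of 12 mod 13 are 8 and 5. Verify: 8² = 64 ≡ 12 (mod 13)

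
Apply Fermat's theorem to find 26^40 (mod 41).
By Fermat's Little Theorem, 26^{40} ≡ 1 (mod 41) since 41 is prime and gcd(26, 41) = 1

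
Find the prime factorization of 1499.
1499

Divide by primes starting from smallest:
1499 ÷ 1499 = 1

1499 = 1499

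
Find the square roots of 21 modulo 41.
The square roots of 21 mod 41 are 12 and 29. Verify: 12² = 144 ≡ 21 (mod 41)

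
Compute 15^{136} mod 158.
89

Using successive squaring:
Binary expansion of 136: 10001000
Powers of 15 mod 158 (each is the square of the previous):
  15^1 ≡ 15 (mod 158)
  15^2 ≡ 15² = 225 ≡ 67 (mod 158)
  15^4 ≡ 67² = 4489 ≡ 65 (mod 158)
  15^8 ≡ 65² = 4225 ≡ 117 (mod 158)
  15^16 ≡ 117² = 13689 ≡ 101 (mod 158)
  15^32 ≡ 101² = 10201 ≡ 89 (mod 158)
  15^64 ≡ 89² = 7921 ≡ 21 (mod 158)
  15^128 ≡ 21² = 441 ≡ 125 (mod 158)
136 = 128 + 8, so 15^136 = 15^128 × 15^8 ≡ 125 × 117 (mod 158)
Multiplying step by step:
  125 × 117 = 14625 ≡ 89 (mod 158)
Result: 15^136 ≡ 89 (mod 158)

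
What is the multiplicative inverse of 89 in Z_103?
89^(-1) ≡ 22 (mod 103). Verification: 89 × 22 = 1958 ≡ 1 (mod 103)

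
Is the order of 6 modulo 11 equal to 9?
No, the actual order is 10, not 9.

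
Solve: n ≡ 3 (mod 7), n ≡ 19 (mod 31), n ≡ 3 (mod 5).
M = 7 × 31 × 5 = 1085. M₁ = 155, y₁ ≡ 1 (mod 7). M₂ = 35, y₂ ≡ 8 (mod 31). M₃ = 217, y₃ ≡ 3 (mod 5). n = 3×155×1 + 19×35×8 + 3×217×3 ≡ 143 (mod 1085)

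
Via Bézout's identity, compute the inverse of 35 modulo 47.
Extended GCD: 35(-4) + 47(3) = 1. So 35^(-1) ≡ 43 ≡ 43 (mod 47). Verify: 35 × 43 = 1505 ≡ 1 (mod 47)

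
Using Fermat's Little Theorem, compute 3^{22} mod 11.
9

By Fermat's Little Theorem, a^(p-1) ≡ 1 (mod p) for prime p and gcd(a, p) = 1
Here p = 11, so 3^10 ≡ 1 (mod 11)
We can reduce the exponent: 22 mod 10 = 2
So 3^22 ≡ 3^2 (mod 11)
Computing: 3^2 mod 11 = 9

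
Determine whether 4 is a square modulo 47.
By Euler's criterion: 4^{23} ≡ 1 (mod 47). Since this equals 1, 4 is a QR.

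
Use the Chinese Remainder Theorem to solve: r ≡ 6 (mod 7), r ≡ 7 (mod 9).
M = 7 × 9 = 63. M₁ = 9, y₁ ≡ 4 (mod 7). M₂ = 7, y₂ ≡ 4 (mod 9). r = 6×9×4 + 7×7×4 ≡ 34 (mod 63)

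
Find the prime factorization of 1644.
2^2 × 3 × 137

Divide by primes starting from smallest:
1644 ÷ 2 = 822
822 ÷ 2 = 411
411 ÷ 3 = 137
137 ÷ 137 = 1

1644 = 2^2 × 3 × 137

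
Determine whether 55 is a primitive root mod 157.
p - 1 = 156 has prime divisors 2, 3, 13. Check 55^(156/q) mod 157 for each: 55^(156/2) = 55^78 ≡ 156, 55^(156/3) = 55^52 ≡ 144, 55^(156/13) = 55^12 ≡ 99 (mod 157). None of these is 1, so 55 has order 156 = φ(157), so it is a primitive root mod 157.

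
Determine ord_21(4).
Powers of 4 mod 21: 4^1≡4, 4^2≡16, 4^3≡1. Order = 3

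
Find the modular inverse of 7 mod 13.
7^(-1) ≡ 2 (mod 13). Verification: 7 × 2 = 14 ≡ 1 (mod 13)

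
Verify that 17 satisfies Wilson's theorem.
(16)! mod 17 = 16. Since this equals -1 (mod 17), Wilson confirms 17 is prime.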